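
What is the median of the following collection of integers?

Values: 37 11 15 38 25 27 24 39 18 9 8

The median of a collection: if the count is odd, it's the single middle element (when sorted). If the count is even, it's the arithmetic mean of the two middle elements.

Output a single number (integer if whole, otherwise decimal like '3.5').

Answer: 24

Derivation:
Step 1: insert 37 -> lo=[37] (size 1, max 37) hi=[] (size 0) -> median=37
Step 2: insert 11 -> lo=[11] (size 1, max 11) hi=[37] (size 1, min 37) -> median=24
Step 3: insert 15 -> lo=[11, 15] (size 2, max 15) hi=[37] (size 1, min 37) -> median=15
Step 4: insert 38 -> lo=[11, 15] (size 2, max 15) hi=[37, 38] (size 2, min 37) -> median=26
Step 5: insert 25 -> lo=[11, 15, 25] (size 3, max 25) hi=[37, 38] (size 2, min 37) -> median=25
Step 6: insert 27 -> lo=[11, 15, 25] (size 3, max 25) hi=[27, 37, 38] (size 3, min 27) -> median=26
Step 7: insert 24 -> lo=[11, 15, 24, 25] (size 4, max 25) hi=[27, 37, 38] (size 3, min 27) -> median=25
Step 8: insert 39 -> lo=[11, 15, 24, 25] (size 4, max 25) hi=[27, 37, 38, 39] (size 4, min 27) -> median=26
Step 9: insert 18 -> lo=[11, 15, 18, 24, 25] (size 5, max 25) hi=[27, 37, 38, 39] (size 4, min 27) -> median=25
Step 10: insert 9 -> lo=[9, 11, 15, 18, 24] (size 5, max 24) hi=[25, 27, 37, 38, 39] (size 5, min 25) -> median=24.5
Step 11: insert 8 -> lo=[8, 9, 11, 15, 18, 24] (size 6, max 24) hi=[25, 27, 37, 38, 39] (size 5, min 25) -> median=24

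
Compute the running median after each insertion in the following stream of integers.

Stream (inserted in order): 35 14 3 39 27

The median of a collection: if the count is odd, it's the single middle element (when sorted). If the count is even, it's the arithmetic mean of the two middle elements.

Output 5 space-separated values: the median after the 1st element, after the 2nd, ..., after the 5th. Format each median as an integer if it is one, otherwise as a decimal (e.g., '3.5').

Step 1: insert 35 -> lo=[35] (size 1, max 35) hi=[] (size 0) -> median=35
Step 2: insert 14 -> lo=[14] (size 1, max 14) hi=[35] (size 1, min 35) -> median=24.5
Step 3: insert 3 -> lo=[3, 14] (size 2, max 14) hi=[35] (size 1, min 35) -> median=14
Step 4: insert 39 -> lo=[3, 14] (size 2, max 14) hi=[35, 39] (size 2, min 35) -> median=24.5
Step 5: insert 27 -> lo=[3, 14, 27] (size 3, max 27) hi=[35, 39] (size 2, min 35) -> median=27

Answer: 35 24.5 14 24.5 27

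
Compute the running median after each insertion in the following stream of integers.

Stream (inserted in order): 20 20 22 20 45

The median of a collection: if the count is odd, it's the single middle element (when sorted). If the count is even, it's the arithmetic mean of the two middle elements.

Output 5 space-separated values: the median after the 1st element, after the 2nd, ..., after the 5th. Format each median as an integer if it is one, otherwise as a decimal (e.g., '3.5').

Answer: 20 20 20 20 20

Derivation:
Step 1: insert 20 -> lo=[20] (size 1, max 20) hi=[] (size 0) -> median=20
Step 2: insert 20 -> lo=[20] (size 1, max 20) hi=[20] (size 1, min 20) -> median=20
Step 3: insert 22 -> lo=[20, 20] (size 2, max 20) hi=[22] (size 1, min 22) -> median=20
Step 4: insert 20 -> lo=[20, 20] (size 2, max 20) hi=[20, 22] (size 2, min 20) -> median=20
Step 5: insert 45 -> lo=[20, 20, 20] (size 3, max 20) hi=[22, 45] (size 2, min 22) -> median=20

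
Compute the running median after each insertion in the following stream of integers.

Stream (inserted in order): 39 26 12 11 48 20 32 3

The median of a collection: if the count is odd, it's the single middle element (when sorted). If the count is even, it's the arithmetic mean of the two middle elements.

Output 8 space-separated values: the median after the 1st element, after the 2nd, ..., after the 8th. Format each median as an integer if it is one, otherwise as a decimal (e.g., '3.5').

Answer: 39 32.5 26 19 26 23 26 23

Derivation:
Step 1: insert 39 -> lo=[39] (size 1, max 39) hi=[] (size 0) -> median=39
Step 2: insert 26 -> lo=[26] (size 1, max 26) hi=[39] (size 1, min 39) -> median=32.5
Step 3: insert 12 -> lo=[12, 26] (size 2, max 26) hi=[39] (size 1, min 39) -> median=26
Step 4: insert 11 -> lo=[11, 12] (size 2, max 12) hi=[26, 39] (size 2, min 26) -> median=19
Step 5: insert 48 -> lo=[11, 12, 26] (size 3, max 26) hi=[39, 48] (size 2, min 39) -> median=26
Step 6: insert 20 -> lo=[11, 12, 20] (size 3, max 20) hi=[26, 39, 48] (size 3, min 26) -> median=23
Step 7: insert 32 -> lo=[11, 12, 20, 26] (size 4, max 26) hi=[32, 39, 48] (size 3, min 32) -> median=26
Step 8: insert 3 -> lo=[3, 11, 12, 20] (size 4, max 20) hi=[26, 32, 39, 48] (size 4, min 26) -> median=23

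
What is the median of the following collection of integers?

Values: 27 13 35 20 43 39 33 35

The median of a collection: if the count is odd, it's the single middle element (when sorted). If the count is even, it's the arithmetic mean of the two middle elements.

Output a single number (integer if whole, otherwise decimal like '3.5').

Step 1: insert 27 -> lo=[27] (size 1, max 27) hi=[] (size 0) -> median=27
Step 2: insert 13 -> lo=[13] (size 1, max 13) hi=[27] (size 1, min 27) -> median=20
Step 3: insert 35 -> lo=[13, 27] (size 2, max 27) hi=[35] (size 1, min 35) -> median=27
Step 4: insert 20 -> lo=[13, 20] (size 2, max 20) hi=[27, 35] (size 2, min 27) -> median=23.5
Step 5: insert 43 -> lo=[13, 20, 27] (size 3, max 27) hi=[35, 43] (size 2, min 35) -> median=27
Step 6: insert 39 -> lo=[13, 20, 27] (size 3, max 27) hi=[35, 39, 43] (size 3, min 35) -> median=31
Step 7: insert 33 -> lo=[13, 20, 27, 33] (size 4, max 33) hi=[35, 39, 43] (size 3, min 35) -> median=33
Step 8: insert 35 -> lo=[13, 20, 27, 33] (size 4, max 33) hi=[35, 35, 39, 43] (size 4, min 35) -> median=34

Answer: 34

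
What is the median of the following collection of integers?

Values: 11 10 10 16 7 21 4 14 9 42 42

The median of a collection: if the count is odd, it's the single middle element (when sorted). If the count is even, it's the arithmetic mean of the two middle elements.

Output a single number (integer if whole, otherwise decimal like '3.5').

Step 1: insert 11 -> lo=[11] (size 1, max 11) hi=[] (size 0) -> median=11
Step 2: insert 10 -> lo=[10] (size 1, max 10) hi=[11] (size 1, min 11) -> median=10.5
Step 3: insert 10 -> lo=[10, 10] (size 2, max 10) hi=[11] (size 1, min 11) -> median=10
Step 4: insert 16 -> lo=[10, 10] (size 2, max 10) hi=[11, 16] (size 2, min 11) -> median=10.5
Step 5: insert 7 -> lo=[7, 10, 10] (size 3, max 10) hi=[11, 16] (size 2, min 11) -> median=10
Step 6: insert 21 -> lo=[7, 10, 10] (size 3, max 10) hi=[11, 16, 21] (size 3, min 11) -> median=10.5
Step 7: insert 4 -> lo=[4, 7, 10, 10] (size 4, max 10) hi=[11, 16, 21] (size 3, min 11) -> median=10
Step 8: insert 14 -> lo=[4, 7, 10, 10] (size 4, max 10) hi=[11, 14, 16, 21] (size 4, min 11) -> median=10.5
Step 9: insert 9 -> lo=[4, 7, 9, 10, 10] (size 5, max 10) hi=[11, 14, 16, 21] (size 4, min 11) -> median=10
Step 10: insert 42 -> lo=[4, 7, 9, 10, 10] (size 5, max 10) hi=[11, 14, 16, 21, 42] (size 5, min 11) -> median=10.5
Step 11: insert 42 -> lo=[4, 7, 9, 10, 10, 11] (size 6, max 11) hi=[14, 16, 21, 42, 42] (size 5, min 14) -> median=11

Answer: 11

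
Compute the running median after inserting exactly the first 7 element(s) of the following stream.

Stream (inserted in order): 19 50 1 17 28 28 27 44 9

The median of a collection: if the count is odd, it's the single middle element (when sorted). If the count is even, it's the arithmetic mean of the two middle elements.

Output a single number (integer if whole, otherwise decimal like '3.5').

Step 1: insert 19 -> lo=[19] (size 1, max 19) hi=[] (size 0) -> median=19
Step 2: insert 50 -> lo=[19] (size 1, max 19) hi=[50] (size 1, min 50) -> median=34.5
Step 3: insert 1 -> lo=[1, 19] (size 2, max 19) hi=[50] (size 1, min 50) -> median=19
Step 4: insert 17 -> lo=[1, 17] (size 2, max 17) hi=[19, 50] (size 2, min 19) -> median=18
Step 5: insert 28 -> lo=[1, 17, 19] (size 3, max 19) hi=[28, 50] (size 2, min 28) -> median=19
Step 6: insert 28 -> lo=[1, 17, 19] (size 3, max 19) hi=[28, 28, 50] (size 3, min 28) -> median=23.5
Step 7: insert 27 -> lo=[1, 17, 19, 27] (size 4, max 27) hi=[28, 28, 50] (size 3, min 28) -> median=27

Answer: 27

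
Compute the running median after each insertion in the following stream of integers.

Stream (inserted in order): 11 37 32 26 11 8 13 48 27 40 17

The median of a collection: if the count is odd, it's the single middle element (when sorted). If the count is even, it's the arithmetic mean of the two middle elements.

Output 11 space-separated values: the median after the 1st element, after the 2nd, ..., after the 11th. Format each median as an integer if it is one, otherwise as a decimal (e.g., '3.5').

Step 1: insert 11 -> lo=[11] (size 1, max 11) hi=[] (size 0) -> median=11
Step 2: insert 37 -> lo=[11] (size 1, max 11) hi=[37] (size 1, min 37) -> median=24
Step 3: insert 32 -> lo=[11, 32] (size 2, max 32) hi=[37] (size 1, min 37) -> median=32
Step 4: insert 26 -> lo=[11, 26] (size 2, max 26) hi=[32, 37] (size 2, min 32) -> median=29
Step 5: insert 11 -> lo=[11, 11, 26] (size 3, max 26) hi=[32, 37] (size 2, min 32) -> median=26
Step 6: insert 8 -> lo=[8, 11, 11] (size 3, max 11) hi=[26, 32, 37] (size 3, min 26) -> median=18.5
Step 7: insert 13 -> lo=[8, 11, 11, 13] (size 4, max 13) hi=[26, 32, 37] (size 3, min 26) -> median=13
Step 8: insert 48 -> lo=[8, 11, 11, 13] (size 4, max 13) hi=[26, 32, 37, 48] (size 4, min 26) -> median=19.5
Step 9: insert 27 -> lo=[8, 11, 11, 13, 26] (size 5, max 26) hi=[27, 32, 37, 48] (size 4, min 27) -> median=26
Step 10: insert 40 -> lo=[8, 11, 11, 13, 26] (size 5, max 26) hi=[27, 32, 37, 40, 48] (size 5, min 27) -> median=26.5
Step 11: insert 17 -> lo=[8, 11, 11, 13, 17, 26] (size 6, max 26) hi=[27, 32, 37, 40, 48] (size 5, min 27) -> median=26

Answer: 11 24 32 29 26 18.5 13 19.5 26 26.5 26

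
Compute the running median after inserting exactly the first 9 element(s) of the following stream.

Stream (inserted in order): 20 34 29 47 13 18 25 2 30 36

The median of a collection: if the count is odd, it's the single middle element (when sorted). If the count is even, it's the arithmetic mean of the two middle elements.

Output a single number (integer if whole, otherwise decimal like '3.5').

Step 1: insert 20 -> lo=[20] (size 1, max 20) hi=[] (size 0) -> median=20
Step 2: insert 34 -> lo=[20] (size 1, max 20) hi=[34] (size 1, min 34) -> median=27
Step 3: insert 29 -> lo=[20, 29] (size 2, max 29) hi=[34] (size 1, min 34) -> median=29
Step 4: insert 47 -> lo=[20, 29] (size 2, max 29) hi=[34, 47] (size 2, min 34) -> median=31.5
Step 5: insert 13 -> lo=[13, 20, 29] (size 3, max 29) hi=[34, 47] (size 2, min 34) -> median=29
Step 6: insert 18 -> lo=[13, 18, 20] (size 3, max 20) hi=[29, 34, 47] (size 3, min 29) -> median=24.5
Step 7: insert 25 -> lo=[13, 18, 20, 25] (size 4, max 25) hi=[29, 34, 47] (size 3, min 29) -> median=25
Step 8: insert 2 -> lo=[2, 13, 18, 20] (size 4, max 20) hi=[25, 29, 34, 47] (size 4, min 25) -> median=22.5
Step 9: insert 30 -> lo=[2, 13, 18, 20, 25] (size 5, max 25) hi=[29, 30, 34, 47] (size 4, min 29) -> median=25

Answer: 25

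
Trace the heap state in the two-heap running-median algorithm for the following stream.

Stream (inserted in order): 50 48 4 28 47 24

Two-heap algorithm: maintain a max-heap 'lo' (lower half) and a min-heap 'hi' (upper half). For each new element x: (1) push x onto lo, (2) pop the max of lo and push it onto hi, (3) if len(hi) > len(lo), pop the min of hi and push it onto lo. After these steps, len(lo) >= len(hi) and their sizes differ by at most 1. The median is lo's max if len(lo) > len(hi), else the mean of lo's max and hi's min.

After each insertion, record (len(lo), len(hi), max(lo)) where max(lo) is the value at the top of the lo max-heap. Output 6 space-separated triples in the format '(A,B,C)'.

Step 1: insert 50 -> lo=[50] hi=[] -> (len(lo)=1, len(hi)=0, max(lo)=50)
Step 2: insert 48 -> lo=[48] hi=[50] -> (len(lo)=1, len(hi)=1, max(lo)=48)
Step 3: insert 4 -> lo=[4, 48] hi=[50] -> (len(lo)=2, len(hi)=1, max(lo)=48)
Step 4: insert 28 -> lo=[4, 28] hi=[48, 50] -> (len(lo)=2, len(hi)=2, max(lo)=28)
Step 5: insert 47 -> lo=[4, 28, 47] hi=[48, 50] -> (len(lo)=3, len(hi)=2, max(lo)=47)
Step 6: insert 24 -> lo=[4, 24, 28] hi=[47, 48, 50] -> (len(lo)=3, len(hi)=3, max(lo)=28)

Answer: (1,0,50) (1,1,48) (2,1,48) (2,2,28) (3,2,47) (3,3,28)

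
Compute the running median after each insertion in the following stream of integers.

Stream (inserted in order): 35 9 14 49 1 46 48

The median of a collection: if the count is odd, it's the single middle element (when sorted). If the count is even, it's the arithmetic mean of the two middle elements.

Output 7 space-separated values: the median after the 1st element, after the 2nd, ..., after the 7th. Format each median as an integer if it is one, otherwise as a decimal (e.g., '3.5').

Answer: 35 22 14 24.5 14 24.5 35

Derivation:
Step 1: insert 35 -> lo=[35] (size 1, max 35) hi=[] (size 0) -> median=35
Step 2: insert 9 -> lo=[9] (size 1, max 9) hi=[35] (size 1, min 35) -> median=22
Step 3: insert 14 -> lo=[9, 14] (size 2, max 14) hi=[35] (size 1, min 35) -> median=14
Step 4: insert 49 -> lo=[9, 14] (size 2, max 14) hi=[35, 49] (size 2, min 35) -> median=24.5
Step 5: insert 1 -> lo=[1, 9, 14] (size 3, max 14) hi=[35, 49] (size 2, min 35) -> median=14
Step 6: insert 46 -> lo=[1, 9, 14] (size 3, max 14) hi=[35, 46, 49] (size 3, min 35) -> median=24.5
Step 7: insert 48 -> lo=[1, 9, 14, 35] (size 4, max 35) hi=[46, 48, 49] (size 3, min 46) -> median=35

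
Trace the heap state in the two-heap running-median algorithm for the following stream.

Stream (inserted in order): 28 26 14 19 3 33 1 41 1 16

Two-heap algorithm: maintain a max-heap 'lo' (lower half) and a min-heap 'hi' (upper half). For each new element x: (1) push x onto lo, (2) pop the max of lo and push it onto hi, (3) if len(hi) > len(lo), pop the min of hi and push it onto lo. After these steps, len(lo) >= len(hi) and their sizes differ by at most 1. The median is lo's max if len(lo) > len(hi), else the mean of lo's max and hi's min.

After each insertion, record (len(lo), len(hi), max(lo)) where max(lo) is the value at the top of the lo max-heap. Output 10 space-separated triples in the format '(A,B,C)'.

Step 1: insert 28 -> lo=[28] hi=[] -> (len(lo)=1, len(hi)=0, max(lo)=28)
Step 2: insert 26 -> lo=[26] hi=[28] -> (len(lo)=1, len(hi)=1, max(lo)=26)
Step 3: insert 14 -> lo=[14, 26] hi=[28] -> (len(lo)=2, len(hi)=1, max(lo)=26)
Step 4: insert 19 -> lo=[14, 19] hi=[26, 28] -> (len(lo)=2, len(hi)=2, max(lo)=19)
Step 5: insert 3 -> lo=[3, 14, 19] hi=[26, 28] -> (len(lo)=3, len(hi)=2, max(lo)=19)
Step 6: insert 33 -> lo=[3, 14, 19] hi=[26, 28, 33] -> (len(lo)=3, len(hi)=3, max(lo)=19)
Step 7: insert 1 -> lo=[1, 3, 14, 19] hi=[26, 28, 33] -> (len(lo)=4, len(hi)=3, max(lo)=19)
Step 8: insert 41 -> lo=[1, 3, 14, 19] hi=[26, 28, 33, 41] -> (len(lo)=4, len(hi)=4, max(lo)=19)
Step 9: insert 1 -> lo=[1, 1, 3, 14, 19] hi=[26, 28, 33, 41] -> (len(lo)=5, len(hi)=4, max(lo)=19)
Step 10: insert 16 -> lo=[1, 1, 3, 14, 16] hi=[19, 26, 28, 33, 41] -> (len(lo)=5, len(hi)=5, max(lo)=16)

Answer: (1,0,28) (1,1,26) (2,1,26) (2,2,19) (3,2,19) (3,3,19) (4,3,19) (4,4,19) (5,4,19) (5,5,16)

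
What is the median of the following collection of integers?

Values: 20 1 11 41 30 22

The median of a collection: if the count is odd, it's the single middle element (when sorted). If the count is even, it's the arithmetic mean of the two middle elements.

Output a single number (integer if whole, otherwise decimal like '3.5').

Answer: 21

Derivation:
Step 1: insert 20 -> lo=[20] (size 1, max 20) hi=[] (size 0) -> median=20
Step 2: insert 1 -> lo=[1] (size 1, max 1) hi=[20] (size 1, min 20) -> median=10.5
Step 3: insert 11 -> lo=[1, 11] (size 2, max 11) hi=[20] (size 1, min 20) -> median=11
Step 4: insert 41 -> lo=[1, 11] (size 2, max 11) hi=[20, 41] (size 2, min 20) -> median=15.5
Step 5: insert 30 -> lo=[1, 11, 20] (size 3, max 20) hi=[30, 41] (size 2, min 30) -> median=20
Step 6: insert 22 -> lo=[1, 11, 20] (size 3, max 20) hi=[22, 30, 41] (size 3, min 22) -> median=21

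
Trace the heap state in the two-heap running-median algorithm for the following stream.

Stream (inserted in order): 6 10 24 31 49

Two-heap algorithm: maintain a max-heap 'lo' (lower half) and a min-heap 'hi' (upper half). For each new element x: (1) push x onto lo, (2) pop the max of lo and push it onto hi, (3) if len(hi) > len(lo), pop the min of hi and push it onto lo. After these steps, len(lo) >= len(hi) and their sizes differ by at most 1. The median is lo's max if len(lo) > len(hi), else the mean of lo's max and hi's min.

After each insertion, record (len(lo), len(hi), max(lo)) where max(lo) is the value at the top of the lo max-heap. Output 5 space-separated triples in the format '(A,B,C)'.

Step 1: insert 6 -> lo=[6] hi=[] -> (len(lo)=1, len(hi)=0, max(lo)=6)
Step 2: insert 10 -> lo=[6] hi=[10] -> (len(lo)=1, len(hi)=1, max(lo)=6)
Step 3: insert 24 -> lo=[6, 10] hi=[24] -> (len(lo)=2, len(hi)=1, max(lo)=10)
Step 4: insert 31 -> lo=[6, 10] hi=[24, 31] -> (len(lo)=2, len(hi)=2, max(lo)=10)
Step 5: insert 49 -> lo=[6, 10, 24] hi=[31, 49] -> (len(lo)=3, len(hi)=2, max(lo)=24)

Answer: (1,0,6) (1,1,6) (2,1,10) (2,2,10) (3,2,24)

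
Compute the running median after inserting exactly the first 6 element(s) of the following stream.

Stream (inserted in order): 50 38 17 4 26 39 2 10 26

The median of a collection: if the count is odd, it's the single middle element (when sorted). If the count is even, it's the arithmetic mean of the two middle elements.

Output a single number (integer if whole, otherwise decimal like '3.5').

Answer: 32

Derivation:
Step 1: insert 50 -> lo=[50] (size 1, max 50) hi=[] (size 0) -> median=50
Step 2: insert 38 -> lo=[38] (size 1, max 38) hi=[50] (size 1, min 50) -> median=44
Step 3: insert 17 -> lo=[17, 38] (size 2, max 38) hi=[50] (size 1, min 50) -> median=38
Step 4: insert 4 -> lo=[4, 17] (size 2, max 17) hi=[38, 50] (size 2, min 38) -> median=27.5
Step 5: insert 26 -> lo=[4, 17, 26] (size 3, max 26) hi=[38, 50] (size 2, min 38) -> median=26
Step 6: insert 39 -> lo=[4, 17, 26] (size 3, max 26) hi=[38, 39, 50] (size 3, min 38) -> median=32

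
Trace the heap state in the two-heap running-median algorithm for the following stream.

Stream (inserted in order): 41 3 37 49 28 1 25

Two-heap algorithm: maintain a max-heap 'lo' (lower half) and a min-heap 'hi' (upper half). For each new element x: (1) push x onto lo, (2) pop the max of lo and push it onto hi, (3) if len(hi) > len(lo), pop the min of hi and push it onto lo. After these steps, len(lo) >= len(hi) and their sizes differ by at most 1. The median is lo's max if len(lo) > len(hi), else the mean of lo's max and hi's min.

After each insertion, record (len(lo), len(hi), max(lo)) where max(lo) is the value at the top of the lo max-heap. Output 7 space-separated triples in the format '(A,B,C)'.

Step 1: insert 41 -> lo=[41] hi=[] -> (len(lo)=1, len(hi)=0, max(lo)=41)
Step 2: insert 3 -> lo=[3] hi=[41] -> (len(lo)=1, len(hi)=1, max(lo)=3)
Step 3: insert 37 -> lo=[3, 37] hi=[41] -> (len(lo)=2, len(hi)=1, max(lo)=37)
Step 4: insert 49 -> lo=[3, 37] hi=[41, 49] -> (len(lo)=2, len(hi)=2, max(lo)=37)
Step 5: insert 28 -> lo=[3, 28, 37] hi=[41, 49] -> (len(lo)=3, len(hi)=2, max(lo)=37)
Step 6: insert 1 -> lo=[1, 3, 28] hi=[37, 41, 49] -> (len(lo)=3, len(hi)=3, max(lo)=28)
Step 7: insert 25 -> lo=[1, 3, 25, 28] hi=[37, 41, 49] -> (len(lo)=4, len(hi)=3, max(lo)=28)

Answer: (1,0,41) (1,1,3) (2,1,37) (2,2,37) (3,2,37) (3,3,28) (4,3,28)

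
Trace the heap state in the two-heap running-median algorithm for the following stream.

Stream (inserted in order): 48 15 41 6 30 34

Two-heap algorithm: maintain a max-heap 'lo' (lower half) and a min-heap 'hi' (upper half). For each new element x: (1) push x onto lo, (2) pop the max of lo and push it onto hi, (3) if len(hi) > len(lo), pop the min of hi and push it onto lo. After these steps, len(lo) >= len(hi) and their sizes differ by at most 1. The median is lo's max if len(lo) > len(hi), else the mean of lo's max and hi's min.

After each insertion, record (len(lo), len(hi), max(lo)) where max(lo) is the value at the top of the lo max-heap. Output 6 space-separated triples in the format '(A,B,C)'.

Step 1: insert 48 -> lo=[48] hi=[] -> (len(lo)=1, len(hi)=0, max(lo)=48)
Step 2: insert 15 -> lo=[15] hi=[48] -> (len(lo)=1, len(hi)=1, max(lo)=15)
Step 3: insert 41 -> lo=[15, 41] hi=[48] -> (len(lo)=2, len(hi)=1, max(lo)=41)
Step 4: insert 6 -> lo=[6, 15] hi=[41, 48] -> (len(lo)=2, len(hi)=2, max(lo)=15)
Step 5: insert 30 -> lo=[6, 15, 30] hi=[41, 48] -> (len(lo)=3, len(hi)=2, max(lo)=30)
Step 6: insert 34 -> lo=[6, 15, 30] hi=[34, 41, 48] -> (len(lo)=3, len(hi)=3, max(lo)=30)

Answer: (1,0,48) (1,1,15) (2,1,41) (2,2,15) (3,2,30) (3,3,30)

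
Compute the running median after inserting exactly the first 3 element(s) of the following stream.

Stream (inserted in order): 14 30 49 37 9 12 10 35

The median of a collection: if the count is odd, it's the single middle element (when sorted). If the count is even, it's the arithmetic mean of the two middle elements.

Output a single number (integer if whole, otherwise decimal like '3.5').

Answer: 30

Derivation:
Step 1: insert 14 -> lo=[14] (size 1, max 14) hi=[] (size 0) -> median=14
Step 2: insert 30 -> lo=[14] (size 1, max 14) hi=[30] (size 1, min 30) -> median=22
Step 3: insert 49 -> lo=[14, 30] (size 2, max 30) hi=[49] (size 1, min 49) -> median=30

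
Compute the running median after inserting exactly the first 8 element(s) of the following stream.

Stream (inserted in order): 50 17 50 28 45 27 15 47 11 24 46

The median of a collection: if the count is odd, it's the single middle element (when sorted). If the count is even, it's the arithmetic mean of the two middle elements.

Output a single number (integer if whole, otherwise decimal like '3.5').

Step 1: insert 50 -> lo=[50] (size 1, max 50) hi=[] (size 0) -> median=50
Step 2: insert 17 -> lo=[17] (size 1, max 17) hi=[50] (size 1, min 50) -> median=33.5
Step 3: insert 50 -> lo=[17, 50] (size 2, max 50) hi=[50] (size 1, min 50) -> median=50
Step 4: insert 28 -> lo=[17, 28] (size 2, max 28) hi=[50, 50] (size 2, min 50) -> median=39
Step 5: insert 45 -> lo=[17, 28, 45] (size 3, max 45) hi=[50, 50] (size 2, min 50) -> median=45
Step 6: insert 27 -> lo=[17, 27, 28] (size 3, max 28) hi=[45, 50, 50] (size 3, min 45) -> median=36.5
Step 7: insert 15 -> lo=[15, 17, 27, 28] (size 4, max 28) hi=[45, 50, 50] (size 3, min 45) -> median=28
Step 8: insert 47 -> lo=[15, 17, 27, 28] (size 4, max 28) hi=[45, 47, 50, 50] (size 4, min 45) -> median=36.5

Answer: 36.5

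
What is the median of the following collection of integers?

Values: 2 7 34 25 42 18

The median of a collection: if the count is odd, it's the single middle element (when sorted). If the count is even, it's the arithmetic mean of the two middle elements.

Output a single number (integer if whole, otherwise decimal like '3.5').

Step 1: insert 2 -> lo=[2] (size 1, max 2) hi=[] (size 0) -> median=2
Step 2: insert 7 -> lo=[2] (size 1, max 2) hi=[7] (size 1, min 7) -> median=4.5
Step 3: insert 34 -> lo=[2, 7] (size 2, max 7) hi=[34] (size 1, min 34) -> median=7
Step 4: insert 25 -> lo=[2, 7] (size 2, max 7) hi=[25, 34] (size 2, min 25) -> median=16
Step 5: insert 42 -> lo=[2, 7, 25] (size 3, max 25) hi=[34, 42] (size 2, min 34) -> median=25
Step 6: insert 18 -> lo=[2, 7, 18] (size 3, max 18) hi=[25, 34, 42] (size 3, min 25) -> median=21.5

Answer: 21.5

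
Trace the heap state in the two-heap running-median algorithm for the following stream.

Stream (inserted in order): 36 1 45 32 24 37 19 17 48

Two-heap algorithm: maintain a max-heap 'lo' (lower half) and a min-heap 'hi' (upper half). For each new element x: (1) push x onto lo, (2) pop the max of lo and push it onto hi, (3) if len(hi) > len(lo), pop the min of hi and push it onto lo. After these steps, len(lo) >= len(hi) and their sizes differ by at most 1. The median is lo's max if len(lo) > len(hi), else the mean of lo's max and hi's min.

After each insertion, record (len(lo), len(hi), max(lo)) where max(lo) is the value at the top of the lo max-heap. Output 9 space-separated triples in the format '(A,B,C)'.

Answer: (1,0,36) (1,1,1) (2,1,36) (2,2,32) (3,2,32) (3,3,32) (4,3,32) (4,4,24) (5,4,32)

Derivation:
Step 1: insert 36 -> lo=[36] hi=[] -> (len(lo)=1, len(hi)=0, max(lo)=36)
Step 2: insert 1 -> lo=[1] hi=[36] -> (len(lo)=1, len(hi)=1, max(lo)=1)
Step 3: insert 45 -> lo=[1, 36] hi=[45] -> (len(lo)=2, len(hi)=1, max(lo)=36)
Step 4: insert 32 -> lo=[1, 32] hi=[36, 45] -> (len(lo)=2, len(hi)=2, max(lo)=32)
Step 5: insert 24 -> lo=[1, 24, 32] hi=[36, 45] -> (len(lo)=3, len(hi)=2, max(lo)=32)
Step 6: insert 37 -> lo=[1, 24, 32] hi=[36, 37, 45] -> (len(lo)=3, len(hi)=3, max(lo)=32)
Step 7: insert 19 -> lo=[1, 19, 24, 32] hi=[36, 37, 45] -> (len(lo)=4, len(hi)=3, max(lo)=32)
Step 8: insert 17 -> lo=[1, 17, 19, 24] hi=[32, 36, 37, 45] -> (len(lo)=4, len(hi)=4, max(lo)=24)
Step 9: insert 48 -> lo=[1, 17, 19, 24, 32] hi=[36, 37, 45, 48] -> (len(lo)=5, len(hi)=4, max(lo)=32)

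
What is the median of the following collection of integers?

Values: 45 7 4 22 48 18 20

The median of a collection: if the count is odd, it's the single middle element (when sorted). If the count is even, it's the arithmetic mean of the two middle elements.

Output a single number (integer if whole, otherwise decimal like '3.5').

Step 1: insert 45 -> lo=[45] (size 1, max 45) hi=[] (size 0) -> median=45
Step 2: insert 7 -> lo=[7] (size 1, max 7) hi=[45] (size 1, min 45) -> median=26
Step 3: insert 4 -> lo=[4, 7] (size 2, max 7) hi=[45] (size 1, min 45) -> median=7
Step 4: insert 22 -> lo=[4, 7] (size 2, max 7) hi=[22, 45] (size 2, min 22) -> median=14.5
Step 5: insert 48 -> lo=[4, 7, 22] (size 3, max 22) hi=[45, 48] (size 2, min 45) -> median=22
Step 6: insert 18 -> lo=[4, 7, 18] (size 3, max 18) hi=[22, 45, 48] (size 3, min 22) -> median=20
Step 7: insert 20 -> lo=[4, 7, 18, 20] (size 4, max 20) hi=[22, 45, 48] (size 3, min 22) -> median=20

Answer: 20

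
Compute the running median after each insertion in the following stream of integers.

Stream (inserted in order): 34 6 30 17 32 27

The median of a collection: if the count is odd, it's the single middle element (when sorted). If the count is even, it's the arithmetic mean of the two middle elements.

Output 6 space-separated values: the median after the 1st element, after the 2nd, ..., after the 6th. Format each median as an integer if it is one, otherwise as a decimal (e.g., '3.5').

Answer: 34 20 30 23.5 30 28.5

Derivation:
Step 1: insert 34 -> lo=[34] (size 1, max 34) hi=[] (size 0) -> median=34
Step 2: insert 6 -> lo=[6] (size 1, max 6) hi=[34] (size 1, min 34) -> median=20
Step 3: insert 30 -> lo=[6, 30] (size 2, max 30) hi=[34] (size 1, min 34) -> median=30
Step 4: insert 17 -> lo=[6, 17] (size 2, max 17) hi=[30, 34] (size 2, min 30) -> median=23.5
Step 5: insert 32 -> lo=[6, 17, 30] (size 3, max 30) hi=[32, 34] (size 2, min 32) -> median=30
Step 6: insert 27 -> lo=[6, 17, 27] (size 3, max 27) hi=[30, 32, 34] (size 3, min 30) -> median=28.5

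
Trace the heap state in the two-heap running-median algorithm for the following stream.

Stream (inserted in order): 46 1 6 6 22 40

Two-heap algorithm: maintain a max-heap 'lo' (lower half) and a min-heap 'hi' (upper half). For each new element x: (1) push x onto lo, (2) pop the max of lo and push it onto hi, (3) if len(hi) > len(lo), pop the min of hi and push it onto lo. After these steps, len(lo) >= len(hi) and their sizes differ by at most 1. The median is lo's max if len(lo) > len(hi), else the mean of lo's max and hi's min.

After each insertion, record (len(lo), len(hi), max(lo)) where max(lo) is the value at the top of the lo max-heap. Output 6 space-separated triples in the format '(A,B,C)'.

Answer: (1,0,46) (1,1,1) (2,1,6) (2,2,6) (3,2,6) (3,3,6)

Derivation:
Step 1: insert 46 -> lo=[46] hi=[] -> (len(lo)=1, len(hi)=0, max(lo)=46)
Step 2: insert 1 -> lo=[1] hi=[46] -> (len(lo)=1, len(hi)=1, max(lo)=1)
Step 3: insert 6 -> lo=[1, 6] hi=[46] -> (len(lo)=2, len(hi)=1, max(lo)=6)
Step 4: insert 6 -> lo=[1, 6] hi=[6, 46] -> (len(lo)=2, len(hi)=2, max(lo)=6)
Step 5: insert 22 -> lo=[1, 6, 6] hi=[22, 46] -> (len(lo)=3, len(hi)=2, max(lo)=6)
Step 6: insert 40 -> lo=[1, 6, 6] hi=[22, 40, 46] -> (len(lo)=3, len(hi)=3, max(lo)=6)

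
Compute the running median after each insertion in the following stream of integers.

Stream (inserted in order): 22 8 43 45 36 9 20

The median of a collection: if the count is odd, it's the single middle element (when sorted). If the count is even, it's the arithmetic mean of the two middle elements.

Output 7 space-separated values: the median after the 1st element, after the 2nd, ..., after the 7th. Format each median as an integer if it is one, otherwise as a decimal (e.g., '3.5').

Step 1: insert 22 -> lo=[22] (size 1, max 22) hi=[] (size 0) -> median=22
Step 2: insert 8 -> lo=[8] (size 1, max 8) hi=[22] (size 1, min 22) -> median=15
Step 3: insert 43 -> lo=[8, 22] (size 2, max 22) hi=[43] (size 1, min 43) -> median=22
Step 4: insert 45 -> lo=[8, 22] (size 2, max 22) hi=[43, 45] (size 2, min 43) -> median=32.5
Step 5: insert 36 -> lo=[8, 22, 36] (size 3, max 36) hi=[43, 45] (size 2, min 43) -> median=36
Step 6: insert 9 -> lo=[8, 9, 22] (size 3, max 22) hi=[36, 43, 45] (size 3, min 36) -> median=29
Step 7: insert 20 -> lo=[8, 9, 20, 22] (size 4, max 22) hi=[36, 43, 45] (size 3, min 36) -> median=22

Answer: 22 15 22 32.5 36 29 22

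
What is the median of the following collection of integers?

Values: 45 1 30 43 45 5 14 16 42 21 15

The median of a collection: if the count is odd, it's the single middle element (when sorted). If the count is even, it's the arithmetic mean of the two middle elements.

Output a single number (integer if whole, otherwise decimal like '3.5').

Step 1: insert 45 -> lo=[45] (size 1, max 45) hi=[] (size 0) -> median=45
Step 2: insert 1 -> lo=[1] (size 1, max 1) hi=[45] (size 1, min 45) -> median=23
Step 3: insert 30 -> lo=[1, 30] (size 2, max 30) hi=[45] (size 1, min 45) -> median=30
Step 4: insert 43 -> lo=[1, 30] (size 2, max 30) hi=[43, 45] (size 2, min 43) -> median=36.5
Step 5: insert 45 -> lo=[1, 30, 43] (size 3, max 43) hi=[45, 45] (size 2, min 45) -> median=43
Step 6: insert 5 -> lo=[1, 5, 30] (size 3, max 30) hi=[43, 45, 45] (size 3, min 43) -> median=36.5
Step 7: insert 14 -> lo=[1, 5, 14, 30] (size 4, max 30) hi=[43, 45, 45] (size 3, min 43) -> median=30
Step 8: insert 16 -> lo=[1, 5, 14, 16] (size 4, max 16) hi=[30, 43, 45, 45] (size 4, min 30) -> median=23
Step 9: insert 42 -> lo=[1, 5, 14, 16, 30] (size 5, max 30) hi=[42, 43, 45, 45] (size 4, min 42) -> median=30
Step 10: insert 21 -> lo=[1, 5, 14, 16, 21] (size 5, max 21) hi=[30, 42, 43, 45, 45] (size 5, min 30) -> median=25.5
Step 11: insert 15 -> lo=[1, 5, 14, 15, 16, 21] (size 6, max 21) hi=[30, 42, 43, 45, 45] (size 5, min 30) -> median=21

Answer: 21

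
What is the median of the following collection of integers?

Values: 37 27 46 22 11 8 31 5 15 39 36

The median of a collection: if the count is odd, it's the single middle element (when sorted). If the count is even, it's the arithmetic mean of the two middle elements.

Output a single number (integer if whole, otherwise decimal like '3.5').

Answer: 27

Derivation:
Step 1: insert 37 -> lo=[37] (size 1, max 37) hi=[] (size 0) -> median=37
Step 2: insert 27 -> lo=[27] (size 1, max 27) hi=[37] (size 1, min 37) -> median=32
Step 3: insert 46 -> lo=[27, 37] (size 2, max 37) hi=[46] (size 1, min 46) -> median=37
Step 4: insert 22 -> lo=[22, 27] (size 2, max 27) hi=[37, 46] (size 2, min 37) -> median=32
Step 5: insert 11 -> lo=[11, 22, 27] (size 3, max 27) hi=[37, 46] (size 2, min 37) -> median=27
Step 6: insert 8 -> lo=[8, 11, 22] (size 3, max 22) hi=[27, 37, 46] (size 3, min 27) -> median=24.5
Step 7: insert 31 -> lo=[8, 11, 22, 27] (size 4, max 27) hi=[31, 37, 46] (size 3, min 31) -> median=27
Step 8: insert 5 -> lo=[5, 8, 11, 22] (size 4, max 22) hi=[27, 31, 37, 46] (size 4, min 27) -> median=24.5
Step 9: insert 15 -> lo=[5, 8, 11, 15, 22] (size 5, max 22) hi=[27, 31, 37, 46] (size 4, min 27) -> median=22
Step 10: insert 39 -> lo=[5, 8, 11, 15, 22] (size 5, max 22) hi=[27, 31, 37, 39, 46] (size 5, min 27) -> median=24.5
Step 11: insert 36 -> lo=[5, 8, 11, 15, 22, 27] (size 6, max 27) hi=[31, 36, 37, 39, 46] (size 5, min 31) -> median=27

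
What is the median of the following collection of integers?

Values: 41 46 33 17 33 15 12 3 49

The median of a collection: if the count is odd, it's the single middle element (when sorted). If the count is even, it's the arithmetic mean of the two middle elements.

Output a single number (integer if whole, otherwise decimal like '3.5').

Step 1: insert 41 -> lo=[41] (size 1, max 41) hi=[] (size 0) -> median=41
Step 2: insert 46 -> lo=[41] (size 1, max 41) hi=[46] (size 1, min 46) -> median=43.5
Step 3: insert 33 -> lo=[33, 41] (size 2, max 41) hi=[46] (size 1, min 46) -> median=41
Step 4: insert 17 -> lo=[17, 33] (size 2, max 33) hi=[41, 46] (size 2, min 41) -> median=37
Step 5: insert 33 -> lo=[17, 33, 33] (size 3, max 33) hi=[41, 46] (size 2, min 41) -> median=33
Step 6: insert 15 -> lo=[15, 17, 33] (size 3, max 33) hi=[33, 41, 46] (size 3, min 33) -> median=33
Step 7: insert 12 -> lo=[12, 15, 17, 33] (size 4, max 33) hi=[33, 41, 46] (size 3, min 33) -> median=33
Step 8: insert 3 -> lo=[3, 12, 15, 17] (size 4, max 17) hi=[33, 33, 41, 46] (size 4, min 33) -> median=25
Step 9: insert 49 -> lo=[3, 12, 15, 17, 33] (size 5, max 33) hi=[33, 41, 46, 49] (size 4, min 33) -> median=33

Answer: 33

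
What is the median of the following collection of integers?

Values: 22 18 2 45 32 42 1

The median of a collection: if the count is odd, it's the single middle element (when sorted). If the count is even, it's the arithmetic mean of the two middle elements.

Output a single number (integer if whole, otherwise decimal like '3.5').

Step 1: insert 22 -> lo=[22] (size 1, max 22) hi=[] (size 0) -> median=22
Step 2: insert 18 -> lo=[18] (size 1, max 18) hi=[22] (size 1, min 22) -> median=20
Step 3: insert 2 -> lo=[2, 18] (size 2, max 18) hi=[22] (size 1, min 22) -> median=18
Step 4: insert 45 -> lo=[2, 18] (size 2, max 18) hi=[22, 45] (size 2, min 22) -> median=20
Step 5: insert 32 -> lo=[2, 18, 22] (size 3, max 22) hi=[32, 45] (size 2, min 32) -> median=22
Step 6: insert 42 -> lo=[2, 18, 22] (size 3, max 22) hi=[32, 42, 45] (size 3, min 32) -> median=27
Step 7: insert 1 -> lo=[1, 2, 18, 22] (size 4, max 22) hi=[32, 42, 45] (size 3, min 32) -> median=22

Answer: 22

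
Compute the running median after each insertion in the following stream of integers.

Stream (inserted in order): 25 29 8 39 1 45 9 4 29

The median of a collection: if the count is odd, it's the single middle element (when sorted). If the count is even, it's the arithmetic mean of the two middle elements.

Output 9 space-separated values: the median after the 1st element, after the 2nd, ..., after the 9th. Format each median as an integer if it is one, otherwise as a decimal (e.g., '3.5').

Answer: 25 27 25 27 25 27 25 17 25

Derivation:
Step 1: insert 25 -> lo=[25] (size 1, max 25) hi=[] (size 0) -> median=25
Step 2: insert 29 -> lo=[25] (size 1, max 25) hi=[29] (size 1, min 29) -> median=27
Step 3: insert 8 -> lo=[8, 25] (size 2, max 25) hi=[29] (size 1, min 29) -> median=25
Step 4: insert 39 -> lo=[8, 25] (size 2, max 25) hi=[29, 39] (size 2, min 29) -> median=27
Step 5: insert 1 -> lo=[1, 8, 25] (size 3, max 25) hi=[29, 39] (size 2, min 29) -> median=25
Step 6: insert 45 -> lo=[1, 8, 25] (size 3, max 25) hi=[29, 39, 45] (size 3, min 29) -> median=27
Step 7: insert 9 -> lo=[1, 8, 9, 25] (size 4, max 25) hi=[29, 39, 45] (size 3, min 29) -> median=25
Step 8: insert 4 -> lo=[1, 4, 8, 9] (size 4, max 9) hi=[25, 29, 39, 45] (size 4, min 25) -> median=17
Step 9: insert 29 -> lo=[1, 4, 8, 9, 25] (size 5, max 25) hi=[29, 29, 39, 45] (size 4, min 29) -> median=25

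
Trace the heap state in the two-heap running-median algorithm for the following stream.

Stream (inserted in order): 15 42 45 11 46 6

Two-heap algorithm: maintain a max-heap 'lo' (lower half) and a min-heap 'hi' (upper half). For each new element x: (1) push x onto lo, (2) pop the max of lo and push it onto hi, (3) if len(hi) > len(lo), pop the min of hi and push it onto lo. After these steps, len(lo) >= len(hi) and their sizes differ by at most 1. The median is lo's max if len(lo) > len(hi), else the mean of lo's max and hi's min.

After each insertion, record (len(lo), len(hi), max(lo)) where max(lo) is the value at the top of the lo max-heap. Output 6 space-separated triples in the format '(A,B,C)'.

Step 1: insert 15 -> lo=[15] hi=[] -> (len(lo)=1, len(hi)=0, max(lo)=15)
Step 2: insert 42 -> lo=[15] hi=[42] -> (len(lo)=1, len(hi)=1, max(lo)=15)
Step 3: insert 45 -> lo=[15, 42] hi=[45] -> (len(lo)=2, len(hi)=1, max(lo)=42)
Step 4: insert 11 -> lo=[11, 15] hi=[42, 45] -> (len(lo)=2, len(hi)=2, max(lo)=15)
Step 5: insert 46 -> lo=[11, 15, 42] hi=[45, 46] -> (len(lo)=3, len(hi)=2, max(lo)=42)
Step 6: insert 6 -> lo=[6, 11, 15] hi=[42, 45, 46] -> (len(lo)=3, len(hi)=3, max(lo)=15)

Answer: (1,0,15) (1,1,15) (2,1,42) (2,2,15) (3,2,42) (3,3,15)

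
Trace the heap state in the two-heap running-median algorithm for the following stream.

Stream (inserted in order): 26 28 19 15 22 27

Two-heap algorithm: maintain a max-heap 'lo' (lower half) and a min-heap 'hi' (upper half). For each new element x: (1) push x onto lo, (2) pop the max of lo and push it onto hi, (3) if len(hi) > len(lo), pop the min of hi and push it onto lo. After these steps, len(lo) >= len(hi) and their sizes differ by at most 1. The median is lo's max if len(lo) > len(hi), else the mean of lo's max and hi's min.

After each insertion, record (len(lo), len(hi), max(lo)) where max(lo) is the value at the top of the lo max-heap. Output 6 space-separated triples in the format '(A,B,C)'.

Answer: (1,0,26) (1,1,26) (2,1,26) (2,2,19) (3,2,22) (3,3,22)

Derivation:
Step 1: insert 26 -> lo=[26] hi=[] -> (len(lo)=1, len(hi)=0, max(lo)=26)
Step 2: insert 28 -> lo=[26] hi=[28] -> (len(lo)=1, len(hi)=1, max(lo)=26)
Step 3: insert 19 -> lo=[19, 26] hi=[28] -> (len(lo)=2, len(hi)=1, max(lo)=26)
Step 4: insert 15 -> lo=[15, 19] hi=[26, 28] -> (len(lo)=2, len(hi)=2, max(lo)=19)
Step 5: insert 22 -> lo=[15, 19, 22] hi=[26, 28] -> (len(lo)=3, len(hi)=2, max(lo)=22)
Step 6: insert 27 -> lo=[15, 19, 22] hi=[26, 27, 28] -> (len(lo)=3, len(hi)=3, max(lo)=22)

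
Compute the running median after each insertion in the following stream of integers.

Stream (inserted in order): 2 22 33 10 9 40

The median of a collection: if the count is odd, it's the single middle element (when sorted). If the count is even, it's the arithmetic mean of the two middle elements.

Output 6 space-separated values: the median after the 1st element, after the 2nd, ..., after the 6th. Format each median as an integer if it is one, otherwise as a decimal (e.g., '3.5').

Step 1: insert 2 -> lo=[2] (size 1, max 2) hi=[] (size 0) -> median=2
Step 2: insert 22 -> lo=[2] (size 1, max 2) hi=[22] (size 1, min 22) -> median=12
Step 3: insert 33 -> lo=[2, 22] (size 2, max 22) hi=[33] (size 1, min 33) -> median=22
Step 4: insert 10 -> lo=[2, 10] (size 2, max 10) hi=[22, 33] (size 2, min 22) -> median=16
Step 5: insert 9 -> lo=[2, 9, 10] (size 3, max 10) hi=[22, 33] (size 2, min 22) -> median=10
Step 6: insert 40 -> lo=[2, 9, 10] (size 3, max 10) hi=[22, 33, 40] (size 3, min 22) -> median=16

Answer: 2 12 22 16 10 16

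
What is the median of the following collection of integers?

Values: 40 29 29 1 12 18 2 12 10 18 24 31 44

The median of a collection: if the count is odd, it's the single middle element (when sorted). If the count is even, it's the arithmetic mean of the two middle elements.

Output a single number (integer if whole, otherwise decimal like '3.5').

Step 1: insert 40 -> lo=[40] (size 1, max 40) hi=[] (size 0) -> median=40
Step 2: insert 29 -> lo=[29] (size 1, max 29) hi=[40] (size 1, min 40) -> median=34.5
Step 3: insert 29 -> lo=[29, 29] (size 2, max 29) hi=[40] (size 1, min 40) -> median=29
Step 4: insert 1 -> lo=[1, 29] (size 2, max 29) hi=[29, 40] (size 2, min 29) -> median=29
Step 5: insert 12 -> lo=[1, 12, 29] (size 3, max 29) hi=[29, 40] (size 2, min 29) -> median=29
Step 6: insert 18 -> lo=[1, 12, 18] (size 3, max 18) hi=[29, 29, 40] (size 3, min 29) -> median=23.5
Step 7: insert 2 -> lo=[1, 2, 12, 18] (size 4, max 18) hi=[29, 29, 40] (size 3, min 29) -> median=18
Step 8: insert 12 -> lo=[1, 2, 12, 12] (size 4, max 12) hi=[18, 29, 29, 40] (size 4, min 18) -> median=15
Step 9: insert 10 -> lo=[1, 2, 10, 12, 12] (size 5, max 12) hi=[18, 29, 29, 40] (size 4, min 18) -> median=12
Step 10: insert 18 -> lo=[1, 2, 10, 12, 12] (size 5, max 12) hi=[18, 18, 29, 29, 40] (size 5, min 18) -> median=15
Step 11: insert 24 -> lo=[1, 2, 10, 12, 12, 18] (size 6, max 18) hi=[18, 24, 29, 29, 40] (size 5, min 18) -> median=18
Step 12: insert 31 -> lo=[1, 2, 10, 12, 12, 18] (size 6, max 18) hi=[18, 24, 29, 29, 31, 40] (size 6, min 18) -> median=18
Step 13: insert 44 -> lo=[1, 2, 10, 12, 12, 18, 18] (size 7, max 18) hi=[24, 29, 29, 31, 40, 44] (size 6, min 24) -> median=18

Answer: 18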